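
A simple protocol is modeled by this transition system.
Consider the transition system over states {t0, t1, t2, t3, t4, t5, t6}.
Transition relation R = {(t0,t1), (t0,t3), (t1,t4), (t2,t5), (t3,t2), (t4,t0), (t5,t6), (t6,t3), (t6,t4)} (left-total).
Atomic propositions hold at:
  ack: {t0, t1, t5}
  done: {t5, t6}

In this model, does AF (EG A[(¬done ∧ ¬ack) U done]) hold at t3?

Sat(¬done) = {t0, t1, t2, t3, t4}
Sat(¬ack) = {t2, t3, t4, t6}
Sat(¬done ∧ ¬ack) = {t2, t3, t4}
A[(¬done ∧ ¬ack) U done]: least fixpoint, start Z0 = Sat(done) = {t5, t6}, add states in Sat(¬done ∧ ¬ack) with every successor in Z. Z1 = {t2, t5, t6}; Z2 = {t2, t3, t5, t6}; fixed.
Sat(A[(¬done ∧ ¬ack) U done]) = {t2, t3, t5, t6}
EG A[(¬done ∧ ¬ack) U done]: greatest fixpoint, start Z0 = {t2, t3, t5, t6}, keep only states in Sat with some successor in Z. Already a fixed point.
Sat(EG A[(¬done ∧ ¬ack) U done]) = {t2, t3, t5, t6}
AF (EG A[(¬done ∧ ¬ack) U done]): least fixpoint, start Z0 = {t2, t3, t5, t6}, add states with every successor in Z. Already a fixed point.
Sat(AF (EG A[(¬done ∧ ¬ack) U done])) = {t2, t3, t5, t6}
t3 ∈ Sat(AF (EG A[(¬done ∧ ¬ack) U done])) = {t2, t3, t5, t6}, so the formula holds at t3.

Yes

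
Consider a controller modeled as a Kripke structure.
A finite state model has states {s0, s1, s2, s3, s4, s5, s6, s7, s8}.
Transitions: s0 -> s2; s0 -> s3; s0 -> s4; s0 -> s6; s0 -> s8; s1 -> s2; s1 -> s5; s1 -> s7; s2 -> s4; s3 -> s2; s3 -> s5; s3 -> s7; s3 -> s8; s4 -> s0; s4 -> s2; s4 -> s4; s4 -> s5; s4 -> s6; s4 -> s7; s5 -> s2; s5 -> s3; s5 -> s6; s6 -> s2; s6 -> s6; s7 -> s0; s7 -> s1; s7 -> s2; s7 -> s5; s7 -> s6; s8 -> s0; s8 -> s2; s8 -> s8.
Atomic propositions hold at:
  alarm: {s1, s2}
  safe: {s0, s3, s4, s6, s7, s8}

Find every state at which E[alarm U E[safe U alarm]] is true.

{s0, s1, s2, s3, s4, s6, s7, s8}

E[safe U alarm]: least fixpoint, start Z0 = Sat(alarm) = {s1, s2}, add states in Sat(safe) with some successor in Z. Z1 = {s0, s1, s2, s3, s4, s6, s7, s8}; fixed.
Sat(E[safe U alarm]) = {s0, s1, s2, s3, s4, s6, s7, s8}
E[alarm U E[safe U alarm]]: least fixpoint, start Z0 = Sat(E[safe U alarm]) = {s0, s1, s2, s3, s4, s6, s7, s8}, add states in Sat(alarm) with some successor in Z. Already a fixed point.
Sat(E[alarm U E[safe U alarm]]) = {s0, s1, s2, s3, s4, s6, s7, s8}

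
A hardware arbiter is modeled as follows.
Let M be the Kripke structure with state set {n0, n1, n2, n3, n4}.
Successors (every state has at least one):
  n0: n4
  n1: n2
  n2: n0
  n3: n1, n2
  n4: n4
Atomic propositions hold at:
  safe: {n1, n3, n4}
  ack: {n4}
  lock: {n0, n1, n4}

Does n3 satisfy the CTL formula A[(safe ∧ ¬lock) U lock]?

Sat(¬lock) = {n2, n3}
Sat(safe ∧ ¬lock) = {n3}
A[(safe ∧ ¬lock) U lock]: least fixpoint, start Z0 = Sat(lock) = {n0, n1, n4}, add states in Sat(safe ∧ ¬lock) with every successor in Z. Already a fixed point.
Sat(A[(safe ∧ ¬lock) U lock]) = {n0, n1, n4}
n3 ∉ Sat(A[(safe ∧ ¬lock) U lock]) = {n0, n1, n4}, so the formula does not hold at n3.

No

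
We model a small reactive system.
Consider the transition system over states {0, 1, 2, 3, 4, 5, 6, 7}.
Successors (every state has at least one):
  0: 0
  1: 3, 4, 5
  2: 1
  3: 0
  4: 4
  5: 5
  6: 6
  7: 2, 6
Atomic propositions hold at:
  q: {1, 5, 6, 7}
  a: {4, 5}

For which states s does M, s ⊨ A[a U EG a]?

{4, 5}

EG a: greatest fixpoint, start Z0 = {4, 5}, keep only states in Sat with some successor in Z. Already a fixed point.
Sat(EG a) = {4, 5}
A[a U EG a]: least fixpoint, start Z0 = Sat(EG a) = {4, 5}, add states in Sat(a) with every successor in Z. Already a fixed point.
Sat(A[a U EG a]) = {4, 5}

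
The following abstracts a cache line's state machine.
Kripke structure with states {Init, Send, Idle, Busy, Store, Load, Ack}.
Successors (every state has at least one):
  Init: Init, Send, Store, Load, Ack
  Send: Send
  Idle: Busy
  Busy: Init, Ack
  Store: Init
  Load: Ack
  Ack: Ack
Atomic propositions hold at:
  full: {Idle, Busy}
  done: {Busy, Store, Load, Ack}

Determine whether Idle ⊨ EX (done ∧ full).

Yes

Sat(done ∧ full) = {Busy}
Sat(EX (done ∧ full)) = {s : some successor in {Busy}} = {Idle}
Idle ∈ Sat(EX (done ∧ full)) = {Idle}, so the formula holds at Idle.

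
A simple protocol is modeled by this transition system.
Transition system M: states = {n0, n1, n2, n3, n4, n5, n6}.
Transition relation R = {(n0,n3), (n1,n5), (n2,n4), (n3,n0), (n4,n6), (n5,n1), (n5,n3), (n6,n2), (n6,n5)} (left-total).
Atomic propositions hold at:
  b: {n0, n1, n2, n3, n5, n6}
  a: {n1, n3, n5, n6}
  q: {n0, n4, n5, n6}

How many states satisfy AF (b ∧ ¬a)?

3

Sat(¬a) = {n0, n2, n4}
Sat(b ∧ ¬a) = {n0, n2}
AF (b ∧ ¬a): least fixpoint, start Z0 = {n0, n2}, add states with every successor in Z. Z1 = {n0, n2, n3}; fixed.
Sat(AF (b ∧ ¬a)) = {n0, n2, n3}
|Sat(AF (b ∧ ¬a))| = |{n0, n2, n3}| = 3.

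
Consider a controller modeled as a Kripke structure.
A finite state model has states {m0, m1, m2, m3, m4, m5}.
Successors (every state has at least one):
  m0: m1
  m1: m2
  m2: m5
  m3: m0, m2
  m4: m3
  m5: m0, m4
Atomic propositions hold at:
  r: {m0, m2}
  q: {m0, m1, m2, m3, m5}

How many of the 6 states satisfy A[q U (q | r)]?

Sat(q | r) = {m0, m1, m2, m3, m5}
A[q U (q | r)]: least fixpoint, start Z0 = Sat((q | r)) = {m0, m1, m2, m3, m5}, add states in Sat(q) with every successor in Z. Already a fixed point.
Sat(A[q U (q | r)]) = {m0, m1, m2, m3, m5}
|Sat(A[q U (q | r)])| = |{m0, m1, m2, m3, m5}| = 5.

5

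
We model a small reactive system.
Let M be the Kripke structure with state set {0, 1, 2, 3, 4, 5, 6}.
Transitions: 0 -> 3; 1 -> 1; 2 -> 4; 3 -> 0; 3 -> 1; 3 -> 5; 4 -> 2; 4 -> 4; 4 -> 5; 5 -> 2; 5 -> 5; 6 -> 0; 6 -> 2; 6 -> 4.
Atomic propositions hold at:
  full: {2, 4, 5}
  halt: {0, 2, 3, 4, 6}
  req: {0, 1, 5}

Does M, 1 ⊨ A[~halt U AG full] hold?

No

Sat(~halt) = {1, 5}
AG full: greatest fixpoint, start Z0 = {2, 4, 5}, keep only states in Sat with every successor in Z. Already a fixed point.
Sat(AG full) = {2, 4, 5}
A[~halt U AG full]: least fixpoint, start Z0 = Sat(AG full) = {2, 4, 5}, add states in Sat(~halt) with every successor in Z. Already a fixed point.
Sat(A[~halt U AG full]) = {2, 4, 5}
1 ∉ Sat(A[~halt U AG full]) = {2, 4, 5}, so the formula does not hold at 1.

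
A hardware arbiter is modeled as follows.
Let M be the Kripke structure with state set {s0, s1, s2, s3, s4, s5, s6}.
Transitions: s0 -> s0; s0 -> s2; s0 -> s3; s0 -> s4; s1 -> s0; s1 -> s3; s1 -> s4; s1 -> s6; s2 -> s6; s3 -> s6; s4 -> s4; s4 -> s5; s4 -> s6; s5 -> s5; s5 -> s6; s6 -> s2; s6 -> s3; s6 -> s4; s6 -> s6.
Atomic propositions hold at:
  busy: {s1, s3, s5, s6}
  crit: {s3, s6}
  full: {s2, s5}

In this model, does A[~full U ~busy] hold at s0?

Yes

Sat(~full) = {s0, s1, s3, s4, s6}
Sat(~busy) = {s0, s2, s4}
A[~full U ~busy]: least fixpoint, start Z0 = Sat(~busy) = {s0, s2, s4}, add states in Sat(~full) with every successor in Z. Already a fixed point.
Sat(A[~full U ~busy]) = {s0, s2, s4}
s0 ∈ Sat(A[~full U ~busy]) = {s0, s2, s4}, so the formula holds at s0.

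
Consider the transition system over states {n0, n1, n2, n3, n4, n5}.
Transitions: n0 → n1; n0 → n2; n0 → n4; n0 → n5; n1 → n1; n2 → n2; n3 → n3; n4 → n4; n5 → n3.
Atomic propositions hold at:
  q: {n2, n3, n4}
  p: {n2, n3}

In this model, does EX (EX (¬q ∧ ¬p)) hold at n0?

Yes

Sat(¬q) = {n0, n1, n5}
Sat(¬p) = {n0, n1, n4, n5}
Sat(¬q ∧ ¬p) = {n0, n1, n5}
Sat(EX (¬q ∧ ¬p)) = {s : some successor in {n0, n1, n5}} = {n0, n1}
Sat(EX (EX (¬q ∧ ¬p))) = {s : some successor in {n0, n1}} = {n0, n1}
n0 ∈ Sat(EX (EX (¬q ∧ ¬p))) = {n0, n1}, so the formula holds at n0.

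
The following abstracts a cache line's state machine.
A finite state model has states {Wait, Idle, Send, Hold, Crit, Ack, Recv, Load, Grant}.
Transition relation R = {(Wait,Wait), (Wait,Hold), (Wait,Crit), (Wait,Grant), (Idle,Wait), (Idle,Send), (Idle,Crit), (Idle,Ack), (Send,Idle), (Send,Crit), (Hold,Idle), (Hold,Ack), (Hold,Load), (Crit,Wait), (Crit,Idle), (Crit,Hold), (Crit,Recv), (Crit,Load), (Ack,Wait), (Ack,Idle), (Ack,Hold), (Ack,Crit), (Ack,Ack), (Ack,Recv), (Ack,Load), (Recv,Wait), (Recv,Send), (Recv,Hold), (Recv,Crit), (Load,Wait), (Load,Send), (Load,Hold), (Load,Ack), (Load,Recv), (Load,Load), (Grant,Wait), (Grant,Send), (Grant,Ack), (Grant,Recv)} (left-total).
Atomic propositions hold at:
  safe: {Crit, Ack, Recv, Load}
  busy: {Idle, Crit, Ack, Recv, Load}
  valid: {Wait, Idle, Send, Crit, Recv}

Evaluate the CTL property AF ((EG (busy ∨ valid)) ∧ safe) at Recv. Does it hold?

Yes

Sat(busy ∨ valid) = {Wait, Idle, Send, Crit, Ack, Recv, Load}
EG (busy ∨ valid): greatest fixpoint, start Z0 = {Wait, Idle, Send, Crit, Ack, Recv, Load}, keep only states in Sat with some successor in Z. Already a fixed point.
Sat(EG (busy ∨ valid)) = {Wait, Idle, Send, Crit, Ack, Recv, Load}
Sat((EG (busy ∨ valid)) ∧ safe) = {Crit, Ack, Recv, Load}
AF ((EG (busy ∨ valid)) ∧ safe): least fixpoint, start Z0 = {Crit, Ack, Recv, Load}, add states with every successor in Z. Already a fixed point.
Sat(AF ((EG (busy ∨ valid)) ∧ safe)) = {Crit, Ack, Recv, Load}
Recv ∈ Sat(AF ((EG (busy ∨ valid)) ∧ safe)) = {Crit, Ack, Recv, Load}, so the formula holds at Recv.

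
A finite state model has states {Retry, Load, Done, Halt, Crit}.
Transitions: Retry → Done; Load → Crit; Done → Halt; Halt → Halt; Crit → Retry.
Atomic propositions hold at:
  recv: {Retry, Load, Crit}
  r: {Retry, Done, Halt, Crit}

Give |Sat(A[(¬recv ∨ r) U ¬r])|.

Sat(¬recv) = {Done, Halt}
Sat(¬recv ∨ r) = {Retry, Done, Halt, Crit}
Sat(¬r) = {Load}
A[(¬recv ∨ r) U ¬r]: least fixpoint, start Z0 = Sat(¬r) = {Load}, add states in Sat(¬recv ∨ r) with every successor in Z. Already a fixed point.
Sat(A[(¬recv ∨ r) U ¬r]) = {Load}
|Sat(A[(¬recv ∨ r) U ¬r])| = |{Load}| = 1.

1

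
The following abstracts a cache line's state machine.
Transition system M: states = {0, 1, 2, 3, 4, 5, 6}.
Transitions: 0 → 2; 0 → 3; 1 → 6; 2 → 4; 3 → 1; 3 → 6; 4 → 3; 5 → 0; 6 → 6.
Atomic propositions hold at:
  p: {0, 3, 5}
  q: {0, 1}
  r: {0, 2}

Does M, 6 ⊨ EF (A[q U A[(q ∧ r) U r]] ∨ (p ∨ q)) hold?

Sat(q ∧ r) = {0}
A[(q ∧ r) U r]: least fixpoint, start Z0 = Sat(r) = {0, 2}, add states in Sat(q ∧ r) with every successor in Z. Already a fixed point.
Sat(A[(q ∧ r) U r]) = {0, 2}
A[q U A[(q ∧ r) U r]]: least fixpoint, start Z0 = Sat(A[(q ∧ r) U r]) = {0, 2}, add states in Sat(q) with every successor in Z. Already a fixed point.
Sat(A[q U A[(q ∧ r) U r]]) = {0, 2}
Sat(p ∨ q) = {0, 1, 3, 5}
Sat(A[q U A[(q ∧ r) U r]] ∨ (p ∨ q)) = {0, 1, 2, 3, 5}
EF (A[q U A[(q ∧ r) U r]] ∨ (p ∨ q)): least fixpoint, start Z0 = {0, 1, 2, 3, 5}, add states with some successor in Z. Z1 = {0, 1, 2, 3, 4, 5}; fixed.
Sat(EF (A[q U A[(q ∧ r) U r]] ∨ (p ∨ q))) = {0, 1, 2, 3, 4, 5}
6 ∉ Sat(EF (A[q U A[(q ∧ r) U r]] ∨ (p ∨ q))) = {0, 1, 2, 3, 4, 5}, so the formula does not hold at 6.

No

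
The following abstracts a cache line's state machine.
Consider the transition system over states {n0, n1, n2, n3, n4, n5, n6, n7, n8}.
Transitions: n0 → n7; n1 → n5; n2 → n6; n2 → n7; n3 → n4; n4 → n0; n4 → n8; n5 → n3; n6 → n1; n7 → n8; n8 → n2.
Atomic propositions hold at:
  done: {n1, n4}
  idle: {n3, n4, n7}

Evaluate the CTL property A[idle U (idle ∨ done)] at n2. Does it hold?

Sat(idle ∨ done) = {n1, n3, n4, n7}
A[idle U (idle ∨ done)]: least fixpoint, start Z0 = Sat((idle ∨ done)) = {n1, n3, n4, n7}, add states in Sat(idle) with every successor in Z. Already a fixed point.
Sat(A[idle U (idle ∨ done)]) = {n1, n3, n4, n7}
n2 ∉ Sat(A[idle U (idle ∨ done)]) = {n1, n3, n4, n7}, so the formula does not hold at n2.

No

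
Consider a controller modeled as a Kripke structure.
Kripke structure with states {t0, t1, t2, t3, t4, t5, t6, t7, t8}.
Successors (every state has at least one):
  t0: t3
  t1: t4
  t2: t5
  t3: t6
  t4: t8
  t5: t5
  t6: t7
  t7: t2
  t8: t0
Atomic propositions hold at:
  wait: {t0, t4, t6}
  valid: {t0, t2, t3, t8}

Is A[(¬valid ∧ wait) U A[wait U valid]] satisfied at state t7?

No

Sat(¬valid) = {t1, t4, t5, t6, t7}
Sat(¬valid ∧ wait) = {t4, t6}
A[wait U valid]: least fixpoint, start Z0 = Sat(valid) = {t0, t2, t3, t8}, add states in Sat(wait) with every successor in Z. Z1 = {t0, t2, t3, t4, t8}; fixed.
Sat(A[wait U valid]) = {t0, t2, t3, t4, t8}
A[(¬valid ∧ wait) U A[wait U valid]]: least fixpoint, start Z0 = Sat(A[wait U valid]) = {t0, t2, t3, t4, t8}, add states in Sat(¬valid ∧ wait) with every successor in Z. Already a fixed point.
Sat(A[(¬valid ∧ wait) U A[wait U valid]]) = {t0, t2, t3, t4, t8}
t7 ∉ Sat(A[(¬valid ∧ wait) U A[wait U valid]]) = {t0, t2, t3, t4, t8}, so the formula does not hold at t7.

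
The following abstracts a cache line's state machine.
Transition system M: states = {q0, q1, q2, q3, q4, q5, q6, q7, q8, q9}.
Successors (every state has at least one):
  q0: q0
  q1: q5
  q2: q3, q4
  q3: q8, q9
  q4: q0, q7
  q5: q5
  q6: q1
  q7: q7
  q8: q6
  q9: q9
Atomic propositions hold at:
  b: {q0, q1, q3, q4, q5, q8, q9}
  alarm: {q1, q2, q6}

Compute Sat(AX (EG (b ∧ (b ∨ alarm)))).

{q0, q1, q2, q5, q6, q9}

Sat(b ∨ alarm) = {q0, q1, q2, q3, q4, q5, q6, q8, q9}
Sat(b ∧ (b ∨ alarm)) = {q0, q1, q3, q4, q5, q8, q9}
EG (b ∧ (b ∨ alarm)): greatest fixpoint, start Z0 = {q0, q1, q3, q4, q5, q8, q9}, keep only states in Sat with some successor in Z. Z1 = {q0, q1, q3, q4, q5, q9}; fixed.
Sat(EG (b ∧ (b ∨ alarm))) = {q0, q1, q3, q4, q5, q9}
Sat(AX (EG (b ∧ (b ∨ alarm)))) = {s : every successor in {q0, q1, q3, q4, q5, q9}} = {q0, q1, q2, q5, q6, q9}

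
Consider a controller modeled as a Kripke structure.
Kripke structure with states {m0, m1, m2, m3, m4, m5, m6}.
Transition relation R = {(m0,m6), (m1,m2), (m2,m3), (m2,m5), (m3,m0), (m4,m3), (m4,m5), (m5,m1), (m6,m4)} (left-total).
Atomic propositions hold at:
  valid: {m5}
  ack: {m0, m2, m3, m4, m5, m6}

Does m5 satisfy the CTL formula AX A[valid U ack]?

A[valid U ack]: least fixpoint, start Z0 = Sat(ack) = {m0, m2, m3, m4, m5, m6}, add states in Sat(valid) with every successor in Z. Already a fixed point.
Sat(A[valid U ack]) = {m0, m2, m3, m4, m5, m6}
Sat(AX A[valid U ack]) = {s : every successor in {m0, m2, m3, m4, m5, m6}} = {m0, m1, m2, m3, m4, m6}
m5 ∉ Sat(AX A[valid U ack]) = {m0, m1, m2, m3, m4, m6}, so the formula does not hold at m5.

No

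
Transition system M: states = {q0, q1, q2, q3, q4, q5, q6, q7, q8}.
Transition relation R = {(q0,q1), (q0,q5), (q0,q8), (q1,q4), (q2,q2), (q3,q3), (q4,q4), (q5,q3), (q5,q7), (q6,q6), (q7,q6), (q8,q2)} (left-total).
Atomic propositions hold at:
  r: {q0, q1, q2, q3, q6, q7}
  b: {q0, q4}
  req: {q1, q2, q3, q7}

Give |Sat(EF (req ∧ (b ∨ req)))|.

7

Sat(b ∨ req) = {q0, q1, q2, q3, q4, q7}
Sat(req ∧ (b ∨ req)) = {q1, q2, q3, q7}
EF (req ∧ (b ∨ req)): least fixpoint, start Z0 = {q1, q2, q3, q7}, add states with some successor in Z. Z1 = {q0, q1, q2, q3, q5, q7, q8}; fixed.
Sat(EF (req ∧ (b ∨ req))) = {q0, q1, q2, q3, q5, q7, q8}
|Sat(EF (req ∧ (b ∨ req)))| = |{q0, q1, q2, q3, q5, q7, q8}| = 7.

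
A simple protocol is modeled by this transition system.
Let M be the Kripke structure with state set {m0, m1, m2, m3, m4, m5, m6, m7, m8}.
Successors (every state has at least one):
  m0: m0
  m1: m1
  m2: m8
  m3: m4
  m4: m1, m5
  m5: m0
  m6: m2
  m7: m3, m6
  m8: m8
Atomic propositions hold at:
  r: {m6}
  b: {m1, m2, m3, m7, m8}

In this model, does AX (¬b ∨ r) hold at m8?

No

Sat(¬b) = {m0, m4, m5, m6}
Sat(¬b ∨ r) = {m0, m4, m5, m6}
Sat(AX (¬b ∨ r)) = {s : every successor in {m0, m4, m5, m6}} = {m0, m3, m5}
m8 ∉ Sat(AX (¬b ∨ r)) = {m0, m3, m5}, so the formula does not hold at m8.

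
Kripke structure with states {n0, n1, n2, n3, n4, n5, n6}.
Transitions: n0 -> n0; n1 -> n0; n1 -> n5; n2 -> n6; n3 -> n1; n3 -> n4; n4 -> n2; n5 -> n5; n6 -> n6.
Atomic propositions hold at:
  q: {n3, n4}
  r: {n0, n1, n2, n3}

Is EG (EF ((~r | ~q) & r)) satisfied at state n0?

Sat(~r) = {n4, n5, n6}
Sat(~q) = {n0, n1, n2, n5, n6}
Sat(~r | ~q) = {n0, n1, n2, n4, n5, n6}
Sat((~r | ~q) & r) = {n0, n1, n2}
EF ((~r | ~q) & r): least fixpoint, start Z0 = {n0, n1, n2}, add states with some successor in Z. Z1 = {n0, n1, n2, n3, n4}; fixed.
Sat(EF ((~r | ~q) & r)) = {n0, n1, n2, n3, n4}
EG (EF ((~r | ~q) & r)): greatest fixpoint, start Z0 = {n0, n1, n2, n3, n4}, keep only states in Sat with some successor in Z. Z1 = {n0, n1, n3, n4}; Z2 = {n0, n1, n3}; fixed.
Sat(EG (EF ((~r | ~q) & r))) = {n0, n1, n3}
n0 ∈ Sat(EG (EF ((~r | ~q) & r))) = {n0, n1, n3}, so the formula holds at n0.

Yes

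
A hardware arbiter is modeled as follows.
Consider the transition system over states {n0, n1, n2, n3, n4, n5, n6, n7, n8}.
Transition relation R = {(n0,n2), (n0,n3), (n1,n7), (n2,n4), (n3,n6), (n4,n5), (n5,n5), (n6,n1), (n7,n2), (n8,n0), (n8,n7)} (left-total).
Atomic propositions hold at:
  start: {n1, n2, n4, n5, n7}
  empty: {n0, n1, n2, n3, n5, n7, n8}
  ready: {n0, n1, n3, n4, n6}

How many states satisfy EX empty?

Sat(EX empty) = {s : some successor in {n0, n1, n2, n3, n5, n7, n8}} = {n0, n1, n4, n5, n6, n7, n8}
|Sat(EX empty)| = |{n0, n1, n4, n5, n6, n7, n8}| = 7.

7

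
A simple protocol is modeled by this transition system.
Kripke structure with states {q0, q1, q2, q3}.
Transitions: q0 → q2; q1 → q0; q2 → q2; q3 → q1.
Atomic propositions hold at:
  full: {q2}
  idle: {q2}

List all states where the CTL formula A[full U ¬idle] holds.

{q0, q1, q3}

Sat(¬idle) = {q0, q1, q3}
A[full U ¬idle]: least fixpoint, start Z0 = Sat(¬idle) = {q0, q1, q3}, add states in Sat(full) with every successor in Z. Already a fixed point.
Sat(A[full U ¬idle]) = {q0, q1, q3}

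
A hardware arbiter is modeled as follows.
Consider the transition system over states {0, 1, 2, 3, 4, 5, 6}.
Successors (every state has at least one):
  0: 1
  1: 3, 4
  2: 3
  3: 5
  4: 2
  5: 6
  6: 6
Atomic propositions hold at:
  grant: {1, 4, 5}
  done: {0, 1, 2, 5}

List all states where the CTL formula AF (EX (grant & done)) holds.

{0, 1, 2, 3, 4}

Sat(grant & done) = {1, 5}
Sat(EX (grant & done)) = {s : some successor in {1, 5}} = {0, 3}
AF (EX (grant & done)): least fixpoint, start Z0 = {0, 3}, add states with every successor in Z. Z1 = {0, 2, 3}; Z2 = {0, 2, 3, 4}; Z3 = {0, 1, 2, 3, 4}; fixed.
Sat(AF (EX (grant & done))) = {0, 1, 2, 3, 4}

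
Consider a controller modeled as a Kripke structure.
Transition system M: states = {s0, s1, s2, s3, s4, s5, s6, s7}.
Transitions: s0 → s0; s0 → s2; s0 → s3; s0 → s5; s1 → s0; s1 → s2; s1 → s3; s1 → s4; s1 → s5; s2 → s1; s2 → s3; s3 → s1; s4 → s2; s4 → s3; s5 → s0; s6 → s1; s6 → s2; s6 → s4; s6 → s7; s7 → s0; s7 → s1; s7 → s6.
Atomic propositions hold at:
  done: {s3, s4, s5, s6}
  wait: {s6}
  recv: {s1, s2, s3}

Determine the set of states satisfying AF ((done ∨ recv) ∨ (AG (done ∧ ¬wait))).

Sat(done ∨ recv) = {s1, s2, s3, s4, s5, s6}
Sat(¬wait) = {s0, s1, s2, s3, s4, s5, s7}
Sat(done ∧ ¬wait) = {s3, s4, s5}
AG (done ∧ ¬wait): greatest fixpoint, start Z0 = {s3, s4, s5}, keep only states in Sat with every successor in Z. Z1 = ∅; fixed.
Sat(AG (done ∧ ¬wait)) = ∅
Sat((done ∨ recv) ∨ (AG (done ∧ ¬wait))) = {s1, s2, s3, s4, s5, s6}
AF ((done ∨ recv) ∨ (AG (done ∧ ¬wait))): least fixpoint, start Z0 = {s1, s2, s3, s4, s5, s6}, add states with every successor in Z. Already a fixed point.
Sat(AF ((done ∨ recv) ∨ (AG (done ∧ ¬wait)))) = {s1, s2, s3, s4, s5, s6}

{s1, s2, s3, s4, s5, s6}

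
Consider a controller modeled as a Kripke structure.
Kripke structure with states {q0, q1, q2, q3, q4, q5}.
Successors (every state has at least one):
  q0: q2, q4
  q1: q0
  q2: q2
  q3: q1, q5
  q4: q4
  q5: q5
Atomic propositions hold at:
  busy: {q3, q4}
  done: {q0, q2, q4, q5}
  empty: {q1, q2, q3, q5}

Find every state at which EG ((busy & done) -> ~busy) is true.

{q0, q1, q2, q3, q5}

Sat(busy & done) = {q4}
Sat(~busy) = {q0, q1, q2, q5}
Sat((busy & done) -> ~busy) = {q0, q1, q2, q3, q5}
EG ((busy & done) -> ~busy): greatest fixpoint, start Z0 = {q0, q1, q2, q3, q5}, keep only states in Sat with some successor in Z. Already a fixed point.
Sat(EG ((busy & done) -> ~busy)) = {q0, q1, q2, q3, q5}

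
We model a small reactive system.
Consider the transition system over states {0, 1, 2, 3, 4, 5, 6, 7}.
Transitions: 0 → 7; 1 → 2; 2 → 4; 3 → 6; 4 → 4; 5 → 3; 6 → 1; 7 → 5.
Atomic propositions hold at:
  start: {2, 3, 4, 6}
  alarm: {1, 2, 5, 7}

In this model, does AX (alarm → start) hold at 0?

Sat(alarm → start) = {0, 2, 3, 4, 6}
Sat(AX (alarm → start)) = {s : every successor in {0, 2, 3, 4, 6}} = {1, 2, 3, 4, 5}
0 ∉ Sat(AX (alarm → start)) = {1, 2, 3, 4, 5}, so the formula does not hold at 0.

No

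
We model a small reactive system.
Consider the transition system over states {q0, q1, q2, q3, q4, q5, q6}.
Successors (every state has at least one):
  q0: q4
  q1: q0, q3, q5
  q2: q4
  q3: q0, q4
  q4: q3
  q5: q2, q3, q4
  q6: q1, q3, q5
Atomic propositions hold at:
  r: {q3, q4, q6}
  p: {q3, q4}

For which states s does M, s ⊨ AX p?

{q0, q2, q4}

Sat(AX p) = {s : every successor in {q3, q4}} = {q0, q2, q4}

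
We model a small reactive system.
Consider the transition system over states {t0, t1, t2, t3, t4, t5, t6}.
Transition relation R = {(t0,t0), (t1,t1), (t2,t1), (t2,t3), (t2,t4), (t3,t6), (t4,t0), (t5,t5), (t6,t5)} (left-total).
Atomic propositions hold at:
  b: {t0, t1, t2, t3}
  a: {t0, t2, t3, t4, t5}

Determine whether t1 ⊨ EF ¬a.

Sat(¬a) = {t1, t6}
EF ¬a: least fixpoint, start Z0 = {t1, t6}, add states with some successor in Z. Z1 = {t1, t2, t3, t6}; fixed.
Sat(EF ¬a) = {t1, t2, t3, t6}
t1 ∈ Sat(EF ¬a) = {t1, t2, t3, t6}, so the formula holds at t1.

Yes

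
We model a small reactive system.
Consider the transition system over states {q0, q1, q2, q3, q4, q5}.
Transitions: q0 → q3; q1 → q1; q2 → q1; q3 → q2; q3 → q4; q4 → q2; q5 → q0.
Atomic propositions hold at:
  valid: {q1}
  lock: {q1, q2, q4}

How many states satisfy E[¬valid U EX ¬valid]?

Sat(¬valid) = {q0, q2, q3, q4, q5}
Sat(EX ¬valid) = {s : some successor in {q0, q2, q3, q4, q5}} = {q0, q3, q4, q5}
E[¬valid U EX ¬valid]: least fixpoint, start Z0 = Sat(EX ¬valid) = {q0, q3, q4, q5}, add states in Sat(¬valid) with some successor in Z. Already a fixed point.
Sat(E[¬valid U EX ¬valid]) = {q0, q3, q4, q5}
|Sat(E[¬valid U EX ¬valid])| = |{q0, q3, q4, q5}| = 4.

4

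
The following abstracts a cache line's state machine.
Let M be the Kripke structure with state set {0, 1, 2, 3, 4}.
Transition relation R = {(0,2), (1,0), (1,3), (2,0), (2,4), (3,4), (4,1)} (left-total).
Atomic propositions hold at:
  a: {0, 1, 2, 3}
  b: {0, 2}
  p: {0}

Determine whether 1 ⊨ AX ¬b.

Sat(¬b) = {1, 3, 4}
Sat(AX ¬b) = {s : every successor in {1, 3, 4}} = {3, 4}
1 ∉ Sat(AX ¬b) = {3, 4}, so the formula does not hold at 1.

No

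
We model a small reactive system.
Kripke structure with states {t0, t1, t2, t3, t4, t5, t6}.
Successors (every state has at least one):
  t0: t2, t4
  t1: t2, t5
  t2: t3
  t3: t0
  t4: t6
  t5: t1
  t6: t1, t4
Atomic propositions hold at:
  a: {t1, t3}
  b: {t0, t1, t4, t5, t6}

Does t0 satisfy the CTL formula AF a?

No

AF a: least fixpoint, start Z0 = {t1, t3}, add states with every successor in Z. Z1 = {t1, t2, t3, t5}; fixed.
Sat(AF a) = {t1, t2, t3, t5}
t0 ∉ Sat(AF a) = {t1, t2, t3, t5}, so the formula does not hold at t0.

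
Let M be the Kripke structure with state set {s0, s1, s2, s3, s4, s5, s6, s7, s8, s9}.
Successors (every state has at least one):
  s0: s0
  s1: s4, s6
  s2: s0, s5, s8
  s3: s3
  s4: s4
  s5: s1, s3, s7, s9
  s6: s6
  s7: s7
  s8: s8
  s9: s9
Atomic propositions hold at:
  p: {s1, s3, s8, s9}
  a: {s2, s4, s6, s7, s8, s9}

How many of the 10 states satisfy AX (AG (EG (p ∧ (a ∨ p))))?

Sat(a ∨ p) = {s1, s2, s3, s4, s6, s7, s8, s9}
Sat(p ∧ (a ∨ p)) = {s1, s3, s8, s9}
EG (p ∧ (a ∨ p)): greatest fixpoint, start Z0 = {s1, s3, s8, s9}, keep only states in Sat with some successor in Z. Z1 = {s3, s8, s9}; fixed.
Sat(EG (p ∧ (a ∨ p))) = {s3, s8, s9}
AG (EG (p ∧ (a ∨ p))): greatest fixpoint, start Z0 = {s3, s8, s9}, keep only states in Sat with every successor in Z. Already a fixed point.
Sat(AG (EG (p ∧ (a ∨ p)))) = {s3, s8, s9}
Sat(AX (AG (EG (p ∧ (a ∨ p))))) = {s : every successor in {s3, s8, s9}} = {s3, s8, s9}
|Sat(AX (AG (EG (p ∧ (a ∨ p)))))| = |{s3, s8, s9}| = 3.

3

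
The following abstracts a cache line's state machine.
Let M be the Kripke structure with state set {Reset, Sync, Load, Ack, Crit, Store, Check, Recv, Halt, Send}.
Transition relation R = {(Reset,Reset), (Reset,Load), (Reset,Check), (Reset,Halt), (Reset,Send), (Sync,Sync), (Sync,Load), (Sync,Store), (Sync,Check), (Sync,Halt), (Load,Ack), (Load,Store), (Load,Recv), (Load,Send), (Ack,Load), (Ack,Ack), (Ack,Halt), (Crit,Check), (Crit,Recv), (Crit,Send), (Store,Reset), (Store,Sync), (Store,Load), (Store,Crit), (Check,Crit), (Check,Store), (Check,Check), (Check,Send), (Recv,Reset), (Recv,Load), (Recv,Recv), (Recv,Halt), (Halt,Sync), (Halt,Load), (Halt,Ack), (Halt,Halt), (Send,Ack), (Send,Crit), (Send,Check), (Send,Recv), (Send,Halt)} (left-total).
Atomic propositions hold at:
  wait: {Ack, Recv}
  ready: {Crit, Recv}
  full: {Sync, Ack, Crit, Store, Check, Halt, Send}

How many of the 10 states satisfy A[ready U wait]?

2

A[ready U wait]: least fixpoint, start Z0 = Sat(wait) = {Ack, Recv}, add states in Sat(ready) with every successor in Z. Already a fixed point.
Sat(A[ready U wait]) = {Ack, Recv}
|Sat(A[ready U wait])| = |{Ack, Recv}| = 2.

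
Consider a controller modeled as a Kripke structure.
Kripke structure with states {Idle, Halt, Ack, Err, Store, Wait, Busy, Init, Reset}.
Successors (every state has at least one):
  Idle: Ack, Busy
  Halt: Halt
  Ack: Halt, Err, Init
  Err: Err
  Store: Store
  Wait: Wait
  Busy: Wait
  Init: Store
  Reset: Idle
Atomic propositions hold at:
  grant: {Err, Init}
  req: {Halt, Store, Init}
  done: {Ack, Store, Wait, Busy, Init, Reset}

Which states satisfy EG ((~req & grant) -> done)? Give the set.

Sat(~req) = {Idle, Ack, Err, Wait, Busy, Reset}
Sat(~req & grant) = {Err}
Sat((~req & grant) -> done) = {Idle, Halt, Ack, Store, Wait, Busy, Init, Reset}
EG ((~req & grant) -> done): greatest fixpoint, start Z0 = {Idle, Halt, Ack, Store, Wait, Busy, Init, Reset}, keep only states in Sat with some successor in Z. Already a fixed point.
Sat(EG ((~req & grant) -> done)) = {Idle, Halt, Ack, Store, Wait, Busy, Init, Reset}

{Idle, Halt, Ack, Store, Wait, Busy, Init, Reset}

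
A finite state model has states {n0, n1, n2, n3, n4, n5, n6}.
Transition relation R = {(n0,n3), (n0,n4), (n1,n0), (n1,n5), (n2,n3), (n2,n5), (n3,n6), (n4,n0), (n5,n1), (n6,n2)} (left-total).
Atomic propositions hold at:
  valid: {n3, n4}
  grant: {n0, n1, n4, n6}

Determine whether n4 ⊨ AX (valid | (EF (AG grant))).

No

AG grant: greatest fixpoint, start Z0 = {n0, n1, n4, n6}, keep only states in Sat with every successor in Z. Z1 = {n4}; Z2 = ∅; fixed.
Sat(AG grant) = ∅
EF (AG grant): least fixpoint, start Z0 = ∅, add states with some successor in Z. Already a fixed point.
Sat(EF (AG grant)) = ∅
Sat(valid | (EF (AG grant))) = {n3, n4}
Sat(AX (valid | (EF (AG grant)))) = {s : every successor in {n3, n4}} = {n0}
n4 ∉ Sat(AX (valid | (EF (AG grant)))) = {n0}, so the formula does not hold at n4.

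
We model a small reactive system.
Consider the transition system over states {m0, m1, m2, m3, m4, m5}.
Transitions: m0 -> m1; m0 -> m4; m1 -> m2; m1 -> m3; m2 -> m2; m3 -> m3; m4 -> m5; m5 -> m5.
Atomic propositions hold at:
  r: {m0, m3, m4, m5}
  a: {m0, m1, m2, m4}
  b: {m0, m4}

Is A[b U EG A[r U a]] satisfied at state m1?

A[r U a]: least fixpoint, start Z0 = Sat(a) = {m0, m1, m2, m4}, add states in Sat(r) with every successor in Z. Already a fixed point.
Sat(A[r U a]) = {m0, m1, m2, m4}
EG A[r U a]: greatest fixpoint, start Z0 = {m0, m1, m2, m4}, keep only states in Sat with some successor in Z. Z1 = {m0, m1, m2}; fixed.
Sat(EG A[r U a]) = {m0, m1, m2}
A[b U EG A[r U a]]: least fixpoint, start Z0 = Sat(EG A[r U a]) = {m0, m1, m2}, add states in Sat(b) with every successor in Z. Already a fixed point.
Sat(A[b U EG A[r U a]]) = {m0, m1, m2}
m1 ∈ Sat(A[b U EG A[r U a]]) = {m0, m1, m2}, so the formula holds at m1.

Yes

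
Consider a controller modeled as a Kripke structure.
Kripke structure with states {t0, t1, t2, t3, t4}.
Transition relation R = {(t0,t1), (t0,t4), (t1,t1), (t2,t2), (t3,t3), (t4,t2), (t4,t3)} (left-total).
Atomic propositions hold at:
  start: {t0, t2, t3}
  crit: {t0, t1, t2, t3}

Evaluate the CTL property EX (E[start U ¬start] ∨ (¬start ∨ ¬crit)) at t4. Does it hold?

No

Sat(¬start) = {t1, t4}
E[start U ¬start]: least fixpoint, start Z0 = Sat(¬start) = {t1, t4}, add states in Sat(start) with some successor in Z. Z1 = {t0, t1, t4}; fixed.
Sat(E[start U ¬start]) = {t0, t1, t4}
Sat(¬crit) = {t4}
Sat(¬start ∨ ¬crit) = {t1, t4}
Sat(E[start U ¬start] ∨ (¬start ∨ ¬crit)) = {t0, t1, t4}
Sat(EX (E[start U ¬start] ∨ (¬start ∨ ¬crit))) = {s : some successor in {t0, t1, t4}} = {t0, t1}
t4 ∉ Sat(EX (E[start U ¬start] ∨ (¬start ∨ ¬crit))) = {t0, t1}, so the formula does not hold at t4.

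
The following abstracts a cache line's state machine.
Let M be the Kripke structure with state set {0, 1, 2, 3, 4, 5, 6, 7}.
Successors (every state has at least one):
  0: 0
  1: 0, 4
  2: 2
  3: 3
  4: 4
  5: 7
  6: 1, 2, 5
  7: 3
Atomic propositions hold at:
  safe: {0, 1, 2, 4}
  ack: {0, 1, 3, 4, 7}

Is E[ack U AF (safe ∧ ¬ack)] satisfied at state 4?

Sat(¬ack) = {2, 5, 6}
Sat(safe ∧ ¬ack) = {2}
AF (safe ∧ ¬ack): least fixpoint, start Z0 = {2}, add states with every successor in Z. Already a fixed point.
Sat(AF (safe ∧ ¬ack)) = {2}
E[ack U AF (safe ∧ ¬ack)]: least fixpoint, start Z0 = Sat(AF (safe ∧ ¬ack)) = {2}, add states in Sat(ack) with some successor in Z. Already a fixed point.
Sat(E[ack U AF (safe ∧ ¬ack)]) = {2}
4 ∉ Sat(E[ack U AF (safe ∧ ¬ack)]) = {2}, so the formula does not hold at 4.

No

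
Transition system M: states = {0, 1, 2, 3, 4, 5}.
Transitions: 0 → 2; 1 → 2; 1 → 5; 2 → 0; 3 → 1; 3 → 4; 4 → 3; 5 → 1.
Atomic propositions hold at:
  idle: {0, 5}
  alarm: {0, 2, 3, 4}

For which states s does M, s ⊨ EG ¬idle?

Sat(¬idle) = {1, 2, 3, 4}
EG ¬idle: greatest fixpoint, start Z0 = {1, 2, 3, 4}, keep only states in Sat with some successor in Z. Z1 = {1, 3, 4}; Z2 = {3, 4}; fixed.
Sat(EG ¬idle) = {3, 4}

{3, 4}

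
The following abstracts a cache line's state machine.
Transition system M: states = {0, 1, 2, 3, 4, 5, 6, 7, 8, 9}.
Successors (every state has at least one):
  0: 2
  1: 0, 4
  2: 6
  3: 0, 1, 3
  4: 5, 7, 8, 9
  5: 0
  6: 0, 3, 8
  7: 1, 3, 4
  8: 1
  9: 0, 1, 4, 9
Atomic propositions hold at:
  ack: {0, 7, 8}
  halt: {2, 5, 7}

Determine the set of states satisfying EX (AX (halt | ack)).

{1, 3, 4, 5, 6, 9}

Sat(halt | ack) = {0, 2, 5, 7, 8}
Sat(AX (halt | ack)) = {s : every successor in {0, 2, 5, 7, 8}} = {0, 5}
Sat(EX (AX (halt | ack))) = {s : some successor in {0, 5}} = {1, 3, 4, 5, 6, 9}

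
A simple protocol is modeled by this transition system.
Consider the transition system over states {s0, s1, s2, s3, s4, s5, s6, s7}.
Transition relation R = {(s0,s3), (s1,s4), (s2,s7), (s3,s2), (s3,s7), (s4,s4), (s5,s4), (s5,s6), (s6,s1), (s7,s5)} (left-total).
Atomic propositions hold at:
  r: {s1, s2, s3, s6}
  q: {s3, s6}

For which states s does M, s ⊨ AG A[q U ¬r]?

Sat(¬r) = {s0, s4, s5, s7}
A[q U ¬r]: least fixpoint, start Z0 = Sat(¬r) = {s0, s4, s5, s7}, add states in Sat(q) with every successor in Z. Already a fixed point.
Sat(A[q U ¬r]) = {s0, s4, s5, s7}
AG A[q U ¬r]: greatest fixpoint, start Z0 = {s0, s4, s5, s7}, keep only states in Sat with every successor in Z. Z1 = {s4, s7}; Z2 = {s4}; fixed.
Sat(AG A[q U ¬r]) = {s4}

{s4}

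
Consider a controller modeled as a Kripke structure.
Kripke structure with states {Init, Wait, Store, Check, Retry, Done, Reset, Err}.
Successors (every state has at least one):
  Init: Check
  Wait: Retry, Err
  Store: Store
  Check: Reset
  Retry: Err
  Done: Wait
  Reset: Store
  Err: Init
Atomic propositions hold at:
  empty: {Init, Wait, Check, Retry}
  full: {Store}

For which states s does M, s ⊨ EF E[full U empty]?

{Init, Wait, Check, Retry, Done, Err}

E[full U empty]: least fixpoint, start Z0 = Sat(empty) = {Init, Wait, Check, Retry}, add states in Sat(full) with some successor in Z. Already a fixed point.
Sat(E[full U empty]) = {Init, Wait, Check, Retry}
EF E[full U empty]: least fixpoint, start Z0 = {Init, Wait, Check, Retry}, add states with some successor in Z. Z1 = {Init, Wait, Check, Retry, Done, Err}; fixed.
Sat(EF E[full U empty]) = {Init, Wait, Check, Retry, Done, Err}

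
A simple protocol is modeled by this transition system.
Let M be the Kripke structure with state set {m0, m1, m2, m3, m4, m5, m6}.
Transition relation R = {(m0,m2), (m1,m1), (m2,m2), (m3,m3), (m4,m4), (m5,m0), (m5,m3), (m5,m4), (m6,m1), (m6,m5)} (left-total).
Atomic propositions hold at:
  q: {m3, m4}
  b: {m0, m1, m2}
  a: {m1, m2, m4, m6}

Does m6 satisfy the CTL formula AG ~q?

No

Sat(~q) = {m0, m1, m2, m5, m6}
AG ~q: greatest fixpoint, start Z0 = {m0, m1, m2, m5, m6}, keep only states in Sat with every successor in Z. Z1 = {m0, m1, m2, m6}; Z2 = {m0, m1, m2}; fixed.
Sat(AG ~q) = {m0, m1, m2}
m6 ∉ Sat(AG ~q) = {m0, m1, m2}, so the formula does not hold at m6.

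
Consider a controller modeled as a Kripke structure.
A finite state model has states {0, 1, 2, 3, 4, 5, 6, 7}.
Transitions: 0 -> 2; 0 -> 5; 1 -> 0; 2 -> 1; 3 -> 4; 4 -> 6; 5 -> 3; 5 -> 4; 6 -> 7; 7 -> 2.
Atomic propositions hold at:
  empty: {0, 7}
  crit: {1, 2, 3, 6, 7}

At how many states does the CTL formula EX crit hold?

6

Sat(EX crit) = {s : some successor in {1, 2, 3, 6, 7}} = {0, 2, 4, 5, 6, 7}
|Sat(EX crit)| = |{0, 2, 4, 5, 6, 7}| = 6.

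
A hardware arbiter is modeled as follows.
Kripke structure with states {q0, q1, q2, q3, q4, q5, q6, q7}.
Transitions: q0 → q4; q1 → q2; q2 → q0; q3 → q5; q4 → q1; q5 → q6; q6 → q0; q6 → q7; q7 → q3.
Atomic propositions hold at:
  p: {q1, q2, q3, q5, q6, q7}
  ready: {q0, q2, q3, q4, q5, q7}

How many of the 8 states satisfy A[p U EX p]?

Sat(EX p) = {s : some successor in {q1, q2, q3, q5, q6, q7}} = {q1, q3, q4, q5, q6, q7}
A[p U EX p]: least fixpoint, start Z0 = Sat(EX p) = {q1, q3, q4, q5, q6, q7}, add states in Sat(p) with every successor in Z. Already a fixed point.
Sat(A[p U EX p]) = {q1, q3, q4, q5, q6, q7}
|Sat(A[p U EX p])| = |{q1, q3, q4, q5, q6, q7}| = 6.

6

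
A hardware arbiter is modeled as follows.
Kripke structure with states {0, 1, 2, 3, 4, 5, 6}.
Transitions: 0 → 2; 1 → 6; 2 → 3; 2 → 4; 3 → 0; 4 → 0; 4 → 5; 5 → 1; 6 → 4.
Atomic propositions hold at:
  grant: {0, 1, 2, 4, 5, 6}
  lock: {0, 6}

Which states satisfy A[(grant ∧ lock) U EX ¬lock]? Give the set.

Sat(grant ∧ lock) = {0, 6}
Sat(¬lock) = {1, 2, 3, 4, 5}
Sat(EX ¬lock) = {s : some successor in {1, 2, 3, 4, 5}} = {0, 2, 4, 5, 6}
A[(grant ∧ lock) U EX ¬lock]: least fixpoint, start Z0 = Sat(EX ¬lock) = {0, 2, 4, 5, 6}, add states in Sat(grant ∧ lock) with every successor in Z. Already a fixed point.
Sat(A[(grant ∧ lock) U EX ¬lock]) = {0, 2, 4, 5, 6}

{0, 2, 4, 5, 6}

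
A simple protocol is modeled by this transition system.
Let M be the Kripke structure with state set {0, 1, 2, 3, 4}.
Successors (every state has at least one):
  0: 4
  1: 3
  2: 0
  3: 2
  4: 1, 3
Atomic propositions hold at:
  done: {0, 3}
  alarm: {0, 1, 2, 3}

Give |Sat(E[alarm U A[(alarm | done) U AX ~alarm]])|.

4

Sat(alarm | done) = {0, 1, 2, 3}
Sat(~alarm) = {4}
Sat(AX ~alarm) = {s : every successor in {4}} = {0}
A[(alarm | done) U AX ~alarm]: least fixpoint, start Z0 = Sat(AX ~alarm) = {0}, add states in Sat(alarm | done) with every successor in Z. Z1 = {0, 2}; Z2 = {0, 2, 3}; Z3 = {0, 1, 2, 3}; fixed.
Sat(A[(alarm | done) U AX ~alarm]) = {0, 1, 2, 3}
E[alarm U A[(alarm | done) U AX ~alarm]]: least fixpoint, start Z0 = Sat(A[(alarm | done) U AX ~alarm]) = {0, 1, 2, 3}, add states in Sat(alarm) with some successor in Z. Already a fixed point.
Sat(E[alarm U A[(alarm | done) U AX ~alarm]]) = {0, 1, 2, 3}
|Sat(E[alarm U A[(alarm | done) U AX ~alarm]])| = |{0, 1, 2, 3}| = 4.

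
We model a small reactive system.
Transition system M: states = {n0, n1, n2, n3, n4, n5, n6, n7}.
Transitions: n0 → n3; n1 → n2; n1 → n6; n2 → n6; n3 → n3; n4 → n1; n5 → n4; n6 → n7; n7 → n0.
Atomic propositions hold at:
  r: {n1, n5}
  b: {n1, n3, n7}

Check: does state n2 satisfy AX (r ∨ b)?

No

Sat(r ∨ b) = {n1, n3, n5, n7}
Sat(AX (r ∨ b)) = {s : every successor in {n1, n3, n5, n7}} = {n0, n3, n4, n6}
n2 ∉ Sat(AX (r ∨ b)) = {n0, n3, n4, n6}, so the formula does not hold at n2.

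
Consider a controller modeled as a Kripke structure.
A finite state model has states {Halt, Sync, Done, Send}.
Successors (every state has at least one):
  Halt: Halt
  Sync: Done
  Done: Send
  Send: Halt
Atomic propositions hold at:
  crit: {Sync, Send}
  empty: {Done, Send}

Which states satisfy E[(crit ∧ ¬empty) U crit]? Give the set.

Sat(¬empty) = {Halt, Sync}
Sat(crit ∧ ¬empty) = {Sync}
E[(crit ∧ ¬empty) U crit]: least fixpoint, start Z0 = Sat(crit) = {Sync, Send}, add states in Sat(crit ∧ ¬empty) with some successor in Z. Already a fixed point.
Sat(E[(crit ∧ ¬empty) U crit]) = {Sync, Send}

{Sync, Send}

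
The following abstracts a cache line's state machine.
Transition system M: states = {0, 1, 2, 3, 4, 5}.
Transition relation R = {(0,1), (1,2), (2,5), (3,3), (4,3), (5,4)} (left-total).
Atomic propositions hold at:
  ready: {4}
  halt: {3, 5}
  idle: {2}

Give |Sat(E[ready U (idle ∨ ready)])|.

Sat(idle ∨ ready) = {2, 4}
E[ready U (idle ∨ ready)]: least fixpoint, start Z0 = Sat((idle ∨ ready)) = {2, 4}, add states in Sat(ready) with some successor in Z. Already a fixed point.
Sat(E[ready U (idle ∨ ready)]) = {2, 4}
|Sat(E[ready U (idle ∨ ready)])| = |{2, 4}| = 2.

2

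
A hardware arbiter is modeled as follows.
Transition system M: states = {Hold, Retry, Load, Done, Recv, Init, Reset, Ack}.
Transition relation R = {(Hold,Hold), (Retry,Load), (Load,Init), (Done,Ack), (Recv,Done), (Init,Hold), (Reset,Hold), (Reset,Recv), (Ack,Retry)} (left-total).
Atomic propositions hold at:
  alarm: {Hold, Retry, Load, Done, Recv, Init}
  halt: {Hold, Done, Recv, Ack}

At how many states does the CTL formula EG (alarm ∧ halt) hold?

Sat(alarm ∧ halt) = {Hold, Done, Recv}
EG (alarm ∧ halt): greatest fixpoint, start Z0 = {Hold, Done, Recv}, keep only states in Sat with some successor in Z. Z1 = {Hold, Recv}; Z2 = {Hold}; fixed.
Sat(EG (alarm ∧ halt)) = {Hold}
|Sat(EG (alarm ∧ halt))| = |{Hold}| = 1.

1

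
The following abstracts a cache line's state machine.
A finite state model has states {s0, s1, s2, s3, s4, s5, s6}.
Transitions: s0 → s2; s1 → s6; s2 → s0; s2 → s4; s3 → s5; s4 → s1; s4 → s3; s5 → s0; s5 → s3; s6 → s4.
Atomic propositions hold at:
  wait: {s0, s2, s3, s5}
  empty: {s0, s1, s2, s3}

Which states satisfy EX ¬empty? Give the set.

Sat(¬empty) = {s4, s5, s6}
Sat(EX ¬empty) = {s : some successor in {s4, s5, s6}} = {s1, s2, s3, s6}

{s1, s2, s3, s6}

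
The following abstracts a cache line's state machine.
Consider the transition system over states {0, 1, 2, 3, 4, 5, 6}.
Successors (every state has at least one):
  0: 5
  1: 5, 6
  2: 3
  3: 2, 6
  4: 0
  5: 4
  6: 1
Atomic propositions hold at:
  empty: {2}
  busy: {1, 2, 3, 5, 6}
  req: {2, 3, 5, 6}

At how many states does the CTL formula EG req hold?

EG req: greatest fixpoint, start Z0 = {2, 3, 5, 6}, keep only states in Sat with some successor in Z. Z1 = {2, 3}; fixed.
Sat(EG req) = {2, 3}
|Sat(EG req)| = |{2, 3}| = 2.

2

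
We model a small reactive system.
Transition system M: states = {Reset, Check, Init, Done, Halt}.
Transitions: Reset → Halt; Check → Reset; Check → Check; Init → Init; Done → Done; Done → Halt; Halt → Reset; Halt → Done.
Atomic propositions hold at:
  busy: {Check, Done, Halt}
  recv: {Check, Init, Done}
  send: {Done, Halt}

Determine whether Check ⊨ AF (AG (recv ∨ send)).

Sat(recv ∨ send) = {Check, Init, Done, Halt}
AG (recv ∨ send): greatest fixpoint, start Z0 = {Check, Init, Done, Halt}, keep only states in Sat with every successor in Z. Z1 = {Init, Done}; Z2 = {Init}; fixed.
Sat(AG (recv ∨ send)) = {Init}
AF (AG (recv ∨ send)): least fixpoint, start Z0 = {Init}, add states with every successor in Z. Already a fixed point.
Sat(AF (AG (recv ∨ send))) = {Init}
Check ∉ Sat(AF (AG (recv ∨ send))) = {Init}, so the formula does not hold at Check.

No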